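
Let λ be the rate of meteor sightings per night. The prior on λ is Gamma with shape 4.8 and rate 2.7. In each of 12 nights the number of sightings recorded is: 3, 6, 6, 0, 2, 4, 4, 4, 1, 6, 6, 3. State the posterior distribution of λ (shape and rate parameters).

The Poisson likelihood adds the total count to the shape and the number of exposure periods to the rate. Here ∑xᵢ = 45 and n = 12, so shape 4.8→49.8 and rate 2.7→14.7.

Posterior: Gamma(shape=49.8, rate=14.7)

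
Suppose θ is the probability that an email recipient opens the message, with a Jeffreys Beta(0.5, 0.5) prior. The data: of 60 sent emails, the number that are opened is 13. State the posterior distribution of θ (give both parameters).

Posterior: Beta(13.5, 47.5)

Observing 13 successes and 47 failures updates Beta(0.5, 0.5) by adding the success and failure counts to the two shape parameters: α = 0.5+13 = 13.5, β = 0.5+47 = 47.5.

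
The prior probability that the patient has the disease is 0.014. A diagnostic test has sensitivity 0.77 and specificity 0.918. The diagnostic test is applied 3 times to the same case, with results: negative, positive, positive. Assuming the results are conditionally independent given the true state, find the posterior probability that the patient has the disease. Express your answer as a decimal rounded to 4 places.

Posterior P(H) ≈ 0.2388

Let H be the event that the patient has the disease; start with P(H) = 0.014. P('positive'|H) = 0.77, P('positive'|¬H) = 0.082.
Update on result 1 ('negative'): P(H) ← 0.23·0.0140 / (0.23·0.0140 + 0.918·0.9860) = 0.0032200/0.90837 = 0.0035.
Update on result 2 ('positive'): P(H) ← 0.77·0.0035 / (0.77·0.0035 + 0.082·0.9965) = 0.0027295/0.084439 = 0.0323.
Update on result 3 ('positive'): P(H) ← 0.77·0.0323 / (0.77·0.0323 + 0.082·0.9677) = 0.024890/0.10424 = 0.2388.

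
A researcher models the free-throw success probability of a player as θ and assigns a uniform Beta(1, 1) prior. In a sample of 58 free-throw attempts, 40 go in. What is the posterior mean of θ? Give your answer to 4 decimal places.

Posterior mean ≈ 0.6833

The binomial likelihood is conjugate to the Beta prior: with 40 successes and 18 failures, the posterior is Beta(1+40, 1+18) = Beta(41, 19).
Posterior mean = α/(α+β) = 41/60 = 0.6833.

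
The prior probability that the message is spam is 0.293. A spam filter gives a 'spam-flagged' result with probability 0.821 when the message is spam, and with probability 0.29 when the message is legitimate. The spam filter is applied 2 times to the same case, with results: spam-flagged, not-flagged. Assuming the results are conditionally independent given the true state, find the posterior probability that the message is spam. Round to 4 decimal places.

Let H be the event that the message is spam; start with P(H) = 0.293. P('spam-flagged'|H) = 0.821, P('spam-flagged'|¬H) = 0.29.
Update on result 1 ('spam-flagged'): P(H) ← 0.821·0.2930 / (0.821·0.2930 + 0.29·0.7070) = 0.24055/0.44558 = 0.5399.
Update on result 2 ('not-flagged'): P(H) ← 0.179·0.5399 / (0.179·0.5399 + 0.71·0.4601) = 0.096635/0.42333 = 0.2283.

Posterior P(H) ≈ 0.2283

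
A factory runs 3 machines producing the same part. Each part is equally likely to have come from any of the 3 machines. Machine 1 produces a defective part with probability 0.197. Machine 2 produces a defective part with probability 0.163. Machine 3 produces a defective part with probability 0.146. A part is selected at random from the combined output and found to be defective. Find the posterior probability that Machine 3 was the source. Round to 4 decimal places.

Tabulate prior·likelihood by source: [1] prior 0.333333, lik 0.197, product 0.06567; [2] prior 0.333333, lik 0.163, product 0.05433; [3] prior 0.333333, lik 0.146, product 0.04867.
Normalizing constant = 0.16867; the posterior for Machine 3 is its product over the sum, 0.04867/0.16867 = 0.2885.

Posterior probability ≈ 0.2885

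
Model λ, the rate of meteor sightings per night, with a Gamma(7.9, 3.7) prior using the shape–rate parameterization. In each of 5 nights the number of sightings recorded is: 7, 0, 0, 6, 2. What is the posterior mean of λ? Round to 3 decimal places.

Posterior mean ≈ 2.632

The Poisson likelihood adds the total count to the shape and the number of exposure periods to the rate. Here ∑xᵢ = 15 and n = 5, so shape 7.9→22.9 and rate 3.7→8.7.
E[λ | data] = 22.9/8.7 = 2.632.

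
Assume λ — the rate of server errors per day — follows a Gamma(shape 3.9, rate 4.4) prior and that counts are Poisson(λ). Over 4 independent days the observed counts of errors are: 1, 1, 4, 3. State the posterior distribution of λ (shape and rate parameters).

The Poisson likelihood adds the total count to the shape and the number of exposure periods to the rate. Here ∑xᵢ = 9 and n = 4, so shape 3.9→12.9 and rate 4.4→8.4.

Posterior: Gamma(shape=12.9, rate=8.4)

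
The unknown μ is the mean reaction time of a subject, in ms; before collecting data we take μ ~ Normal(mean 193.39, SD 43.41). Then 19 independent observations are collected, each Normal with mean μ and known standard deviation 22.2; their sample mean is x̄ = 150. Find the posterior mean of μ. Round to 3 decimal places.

Prior precision 1/τ₀² = 1/43.41² = 0.00053066; data precision n/σ² = 19/22.2² = 0.0385521.
Posterior precision = 0.00053066 + 0.0385521 = 0.0390827.
Posterior mean = (0.00053066·193.39 + 0.0385521·150) / 0.0390827 = 150.589.

Posterior mean ≈ 150.589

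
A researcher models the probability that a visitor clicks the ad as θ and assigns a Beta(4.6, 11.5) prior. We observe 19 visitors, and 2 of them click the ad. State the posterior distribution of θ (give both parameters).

Posterior: Beta(6.6, 28.5)

The binomial likelihood is conjugate to the Beta prior: with 2 successes and 17 failures, the posterior is Beta(4.6+2, 11.5+17) = Beta(6.6, 28.5).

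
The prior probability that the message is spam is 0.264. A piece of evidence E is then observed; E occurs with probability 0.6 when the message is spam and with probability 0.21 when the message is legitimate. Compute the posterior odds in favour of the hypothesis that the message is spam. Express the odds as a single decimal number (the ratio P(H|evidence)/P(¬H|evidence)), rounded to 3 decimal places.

Posterior odds ≈ 1.025

Prior odds = 0.264/(1−0.264) = 0.35870.
Likelihood ratio for E = 0.6/0.21 = 2.8571.
Posterior odds = prior odds × LR = 1.0248.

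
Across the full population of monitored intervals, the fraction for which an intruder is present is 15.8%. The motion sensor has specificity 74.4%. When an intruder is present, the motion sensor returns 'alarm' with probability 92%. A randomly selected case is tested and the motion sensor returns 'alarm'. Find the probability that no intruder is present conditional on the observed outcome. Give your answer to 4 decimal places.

Let H be the event that an intruder is present. P(H) = 0.158, so P(¬H) = 0.842. With E the 'alarm' result, P(E|H) = 0.92 and P(E|¬H) = 0.256.
P(E) = 0.92·0.158 + 0.256·0.842 = 0.14536 + 0.21555 = 0.36091.
By Bayes' theorem, P(H|E) = 0.14536 / 0.36091 = 0.4028. Hence P(¬H|E) = 1 − 0.4028 = 0.5972.

P(¬H | E) ≈ 0.5972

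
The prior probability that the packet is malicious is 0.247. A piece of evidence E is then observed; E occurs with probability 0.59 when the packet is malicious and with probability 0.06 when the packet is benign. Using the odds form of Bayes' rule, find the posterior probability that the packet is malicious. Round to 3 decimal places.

Posterior probability ≈ 0.763

Prior odds = 0.247/(1−0.247) = 0.32802.
Likelihood ratio for E = 0.59/0.06 = 9.8333.
Posterior odds = prior odds × LR = 3.2255.
Posterior probability = odds/(1+odds) = 3.2255/4.2255 = 0.763.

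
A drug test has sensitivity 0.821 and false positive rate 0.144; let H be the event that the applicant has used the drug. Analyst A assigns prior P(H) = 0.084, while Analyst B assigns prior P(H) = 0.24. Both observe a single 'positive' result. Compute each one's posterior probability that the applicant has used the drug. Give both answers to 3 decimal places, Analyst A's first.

The likelihood ratio for a 'positive' result is 0.821/0.144 = 5.7014.
Analyst A: prior odds 0.084/0.916 = 0.091703; posterior odds 0.52283; posterior probability 0.343.
Analyst B: prior odds 0.24/0.76 = 0.31579; posterior odds 1.8004; posterior probability 0.643.

Analyst A: 0.343; Analyst B: 0.643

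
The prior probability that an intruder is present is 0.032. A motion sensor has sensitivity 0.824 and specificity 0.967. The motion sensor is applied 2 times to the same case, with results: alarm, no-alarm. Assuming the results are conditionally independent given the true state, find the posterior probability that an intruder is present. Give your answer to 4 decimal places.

Posterior P(H) ≈ 0.1306

Let H be the event that an intruder is present; start with P(H) = 0.032. P('alarm'|H) = 0.824, P('alarm'|¬H) = 0.033.
Update on result 1 ('alarm'): P(H) ← 0.824·0.0320 / (0.824·0.0320 + 0.033·0.9680) = 0.026368/0.058312 = 0.4522.
Update on result 2 ('no-alarm'): P(H) ← 0.176·0.4522 / (0.176·0.4522 + 0.967·0.5478) = 0.079585/0.60932 = 0.1306.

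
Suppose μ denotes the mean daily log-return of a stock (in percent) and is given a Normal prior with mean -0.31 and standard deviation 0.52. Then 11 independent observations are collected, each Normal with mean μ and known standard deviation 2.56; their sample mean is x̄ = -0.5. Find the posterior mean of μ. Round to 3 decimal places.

With known σ, the Normal prior is conjugate. Weight on the data is w = (n/σ²)/(n/σ² + 1/τ₀²) = 1.67847/(1.67847+3.69822) = 0.31217.
Posterior mean = w·x̄ + (1−w)·μ₀ = 0.31217·-0.5 + 0.68783·-0.31 = -0.369.

Posterior mean ≈ -0.369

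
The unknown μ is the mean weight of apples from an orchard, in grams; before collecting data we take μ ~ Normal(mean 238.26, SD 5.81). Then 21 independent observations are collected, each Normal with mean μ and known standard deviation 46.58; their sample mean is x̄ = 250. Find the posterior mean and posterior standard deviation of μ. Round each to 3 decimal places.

Prior precision 1/τ₀² = 1/5.81² = 0.0296243; data precision n/σ² = 21/46.58² = 0.00967877.
Posterior precision = 0.0296243 + 0.00967877 = 0.0393030, giving posterior SD = 1/√0.0393030 = 5.044.
Posterior mean = (0.0296243·238.26 + 0.00967877·250) / 0.0393030 = 241.151.

Posterior mean ≈ 241.151; posterior SD ≈ 5.044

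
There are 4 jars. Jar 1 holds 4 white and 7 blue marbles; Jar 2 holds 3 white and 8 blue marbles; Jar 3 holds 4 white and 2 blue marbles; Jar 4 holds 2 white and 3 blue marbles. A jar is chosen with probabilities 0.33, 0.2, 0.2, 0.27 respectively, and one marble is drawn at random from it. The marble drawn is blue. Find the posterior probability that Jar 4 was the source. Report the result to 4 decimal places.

Tabulate prior·likelihood by source: [1] prior 0.33, lik 0.6364, product 0.2100; [2] prior 0.2, lik 0.7273, product 0.1455; [3] prior 0.2, lik 0.3333, product 0.06667; [4] prior 0.27, lik 0.6, product 0.1620.
Normalizing constant = 0.58412; the posterior for Jar 4 is its product over the sum, 0.1620/0.58412 = 0.2773.

Posterior probability ≈ 0.2773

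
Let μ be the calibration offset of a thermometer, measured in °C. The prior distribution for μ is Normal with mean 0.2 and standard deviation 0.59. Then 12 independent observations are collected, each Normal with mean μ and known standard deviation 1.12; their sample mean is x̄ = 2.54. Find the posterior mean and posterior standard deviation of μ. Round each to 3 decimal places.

With known σ, the Normal prior is conjugate. Weight on the data is w = (n/σ²)/(n/σ² + 1/τ₀²) = 9.56633/(9.56633+2.87274) = 0.76906.
Posterior mean = w·x̄ + (1−w)·μ₀ = 0.76906·2.54 + 0.23094·0.2 = 2.000. Posterior variance = 1/(9.56633+2.87274) = 0.0803919, so SD = 0.284.

Posterior mean ≈ 2.000; posterior SD ≈ 0.284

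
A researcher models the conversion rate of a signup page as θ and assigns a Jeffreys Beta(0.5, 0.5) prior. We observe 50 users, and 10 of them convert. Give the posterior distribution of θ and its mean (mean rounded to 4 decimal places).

Posterior: Beta(10.5, 40.5); mean ≈ 0.2059

Observing 10 successes and 40 failures updates Beta(0.5, 0.5) by adding the success and failure counts to the two shape parameters: α = 0.5+10 = 10.5, β = 0.5+40 = 40.5.
Posterior mean = α/(α+β) = 10.5/51 = 0.2059.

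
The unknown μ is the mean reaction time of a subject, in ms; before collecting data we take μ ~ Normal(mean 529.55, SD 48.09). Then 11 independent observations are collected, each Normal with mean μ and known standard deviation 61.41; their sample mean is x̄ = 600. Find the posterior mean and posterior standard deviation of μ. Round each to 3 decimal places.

Prior precision 1/τ₀² = 1/48.09² = 0.00043240; data precision n/σ² = 11/61.41² = 0.00291685.
Posterior precision = 0.00043240 + 0.00291685 = 0.00334926, giving posterior SD = 1/√0.00334926 = 17.279.
Posterior mean = (0.00043240·529.55 + 0.00291685·600) / 0.00334926 = 590.905.

Posterior mean ≈ 590.905; posterior SD ≈ 17.279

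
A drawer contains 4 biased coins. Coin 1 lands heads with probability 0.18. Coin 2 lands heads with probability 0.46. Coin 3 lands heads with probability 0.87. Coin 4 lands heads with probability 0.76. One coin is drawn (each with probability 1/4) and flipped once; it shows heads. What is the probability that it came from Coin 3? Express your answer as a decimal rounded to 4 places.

Posterior probability ≈ 0.3833

P(heads|C1) = 0.18; P(heads|C2) = 0.46; P(heads|C3) = 0.87; P(heads|C4) = 0.76.
Prior × likelihood for each source: 0.25·0.18=0.04500, 0.25·0.46=0.1150, 0.25·0.87=0.2175, 0.25·0.76=0.1900. Summing gives P(heads) = 0.56750.
P(Coin 3 | heads) = 0.2175 / 0.56750 = 0.3833.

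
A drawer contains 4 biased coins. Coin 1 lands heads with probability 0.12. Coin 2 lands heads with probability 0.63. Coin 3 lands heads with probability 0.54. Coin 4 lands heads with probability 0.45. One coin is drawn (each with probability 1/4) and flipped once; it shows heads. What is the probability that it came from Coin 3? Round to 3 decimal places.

Posterior probability ≈ 0.310

P(heads|C1) = 0.12; P(heads|C2) = 0.63; P(heads|C3) = 0.54; P(heads|C4) = 0.45.
Prior × likelihood for each source: 0.25·0.12=0.03000, 0.25·0.63=0.1575, 0.25·0.54=0.1350, 0.25·0.45=0.1125. Summing gives P(heads) = 0.43500.
P(Coin 3 | heads) = 0.1350 / 0.43500 = 0.310.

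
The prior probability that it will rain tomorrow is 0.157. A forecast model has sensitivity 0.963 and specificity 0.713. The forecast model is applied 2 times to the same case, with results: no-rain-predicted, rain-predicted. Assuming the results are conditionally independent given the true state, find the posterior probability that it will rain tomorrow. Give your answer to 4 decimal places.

Let H be the event that it will rain tomorrow; start with P(H) = 0.157. P('rain-predicted'|H) = 0.963, P('rain-predicted'|¬H) = 0.287.
Update on result 1 ('no-rain-predicted'): P(H) ← 0.037·0.1570 / (0.037·0.1570 + 0.713·0.8430) = 0.0058090/0.60687 = 0.0096.
Update on result 2 ('rain-predicted'): P(H) ← 0.963·0.0096 / (0.963·0.0096 + 0.287·0.9904) = 0.0092179/0.29347 = 0.0314.

Posterior P(H) ≈ 0.0314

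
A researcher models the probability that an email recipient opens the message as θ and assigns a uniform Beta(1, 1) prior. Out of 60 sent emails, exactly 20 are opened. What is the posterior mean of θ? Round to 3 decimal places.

Posterior mean ≈ 0.339

Observing 20 successes and 40 failures updates Beta(1, 1) by adding the success and failure counts to the two shape parameters: α = 1+20 = 21, β = 1+40 = 41.
Posterior mean = α/(α+β) = 21/62 = 0.339.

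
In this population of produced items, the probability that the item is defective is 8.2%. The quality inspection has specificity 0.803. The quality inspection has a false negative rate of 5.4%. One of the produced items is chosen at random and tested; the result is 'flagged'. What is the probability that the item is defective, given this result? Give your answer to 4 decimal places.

P(H | E) ≈ 0.3002

Let H be the event that the item is defective. P(H) = 0.082, so P(¬H) = 0.918. With E the 'flagged' result, P(E|H) = 0.946 and P(E|¬H) = 0.197.
P(E) = 0.946·0.082 + 0.197·0.918 = 0.077572 + 0.18085 = 0.25842.
By Bayes' theorem, P(H|E) = 0.077572 / 0.25842 = 0.3002.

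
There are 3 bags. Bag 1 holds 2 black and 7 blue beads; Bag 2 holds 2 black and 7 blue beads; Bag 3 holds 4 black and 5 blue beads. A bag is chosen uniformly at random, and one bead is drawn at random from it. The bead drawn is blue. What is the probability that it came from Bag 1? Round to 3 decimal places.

Posterior probability ≈ 0.368

Tabulate prior·likelihood by source: [1] prior 0.333333, lik 0.7778, product 0.2593; [2] prior 0.333333, lik 0.7778, product 0.2593; [3] prior 0.333333, lik 0.5556, product 0.1852.
Normalizing constant = 0.70370; the posterior for Bag 1 is its product over the sum, 0.2593/0.70370 = 0.368.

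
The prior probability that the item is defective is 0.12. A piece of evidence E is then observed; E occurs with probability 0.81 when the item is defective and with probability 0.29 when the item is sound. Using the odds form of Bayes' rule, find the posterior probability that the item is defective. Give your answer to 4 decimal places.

Posterior probability ≈ 0.2758

Prior odds = 0.12/(1−0.12) = 0.13636. In log-odds, ln(0.13636) = -1.9924.
Add log likelihood ratio: ln(2.7931) = 1.0272.
Posterior log-odds = -0.96528, so posterior odds = exp(-0.96528) = 0.38088. Converting, P(H|E) = 0.38088/1.3809 = 0.2758.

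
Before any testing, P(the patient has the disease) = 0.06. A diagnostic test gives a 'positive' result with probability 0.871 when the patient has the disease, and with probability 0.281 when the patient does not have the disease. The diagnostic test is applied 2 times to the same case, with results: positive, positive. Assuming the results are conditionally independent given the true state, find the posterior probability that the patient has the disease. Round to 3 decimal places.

Posterior P(H) ≈ 0.380

With H the event that the patient has the disease, the joint likelihood of the observed sequence is P(data|H) = 0.871·0.871 = 0.75864 and P(data|¬H) = 0.281·0.281 = 0.078961.
Bayes: P(H|data) = 0.06·0.75864 / (0.06·0.75864 + 0.94·0.078961) = 0.045518/0.11974 = 0.3801.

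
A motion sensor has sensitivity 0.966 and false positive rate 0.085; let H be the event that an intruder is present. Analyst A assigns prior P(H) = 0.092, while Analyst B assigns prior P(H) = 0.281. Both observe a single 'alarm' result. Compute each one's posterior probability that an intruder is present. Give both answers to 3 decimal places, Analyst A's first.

The likelihood ratio for an 'alarm' result is 0.966/0.085 = 11.365.
Analyst A: prior odds 0.092/0.908 = 0.10132; posterior odds 1.1515; posterior probability 0.535.
Analyst B: prior odds 0.281/0.719 = 0.39082; posterior odds 4.4416; posterior probability 0.816.

Analyst A: 0.535; Analyst B: 0.816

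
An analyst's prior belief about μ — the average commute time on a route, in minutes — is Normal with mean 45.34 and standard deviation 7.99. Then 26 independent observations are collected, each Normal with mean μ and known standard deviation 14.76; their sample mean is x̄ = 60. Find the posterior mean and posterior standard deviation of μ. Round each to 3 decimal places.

Posterior mean ≈ 58.299; posterior SD ≈ 2.722

With known σ, the Normal prior is conjugate. Weight on the data is w = (n/σ²)/(n/σ² + 1/τ₀²) = 0.119344/(0.119344+0.0156641) = 0.88398.
Posterior mean = w·x̄ + (1−w)·μ₀ = 0.88398·60 + 0.11602·45.34 = 58.299. Posterior variance = 1/(0.119344+0.0156641) = 7.40696, so SD = 2.722.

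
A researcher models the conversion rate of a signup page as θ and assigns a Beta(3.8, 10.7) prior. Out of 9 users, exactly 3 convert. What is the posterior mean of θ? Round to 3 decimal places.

The binomial likelihood is conjugate to the Beta prior: with 3 successes and 6 failures, the posterior is Beta(3.8+3, 10.7+6) = Beta(6.8, 16.7).
E[θ | data] = 6.8/(6.8+16.7) = 0.289.

Posterior mean ≈ 0.289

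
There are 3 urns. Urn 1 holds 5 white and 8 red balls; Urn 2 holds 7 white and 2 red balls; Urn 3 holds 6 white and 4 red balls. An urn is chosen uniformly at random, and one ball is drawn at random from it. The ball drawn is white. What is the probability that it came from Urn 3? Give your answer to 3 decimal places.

Posterior probability ≈ 0.340

P(white|Urn 1) = 0.3846; P(white|Urn 2) = 0.7778; P(white|Urn 3) = 0.6.
Prior × likelihood for each source: 0.333333·0.3846=0.1282, 0.333333·0.7778=0.2593, 0.333333·0.6=0.2000. Summing gives P(white) = 0.58746.
P(Urn 3 | white) = 0.2000 / 0.58746 = 0.340.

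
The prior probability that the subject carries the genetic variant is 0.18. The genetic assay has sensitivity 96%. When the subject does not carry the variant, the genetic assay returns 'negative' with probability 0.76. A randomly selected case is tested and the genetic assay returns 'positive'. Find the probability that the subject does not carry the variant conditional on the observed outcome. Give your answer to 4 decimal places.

Write H for 'the subject carries the genetic variant'. Prior odds H:¬H = 0.18/0.82 = 0.21951. For the 'positive' outcome, the likelihood ratio is 0.96/0.24 = 4.0000.
Posterior odds = 0.21951 × 4.0000 = 0.87805, so P(H|E) = 0.87805/(1+0.87805) = 0.4675. Then P(¬H|E) = 1 − 0.4675 = 0.5325.

P(¬H | E) ≈ 0.5325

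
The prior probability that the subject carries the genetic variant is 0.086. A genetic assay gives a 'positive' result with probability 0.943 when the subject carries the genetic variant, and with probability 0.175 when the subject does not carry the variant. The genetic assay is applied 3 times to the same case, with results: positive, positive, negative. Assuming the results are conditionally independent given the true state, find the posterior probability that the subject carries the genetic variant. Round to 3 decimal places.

With H the event that the subject carries the genetic variant, the joint likelihood of the observed sequence is P(data|H) = 0.943·0.943·0.057 = 0.050687 and P(data|¬H) = 0.175·0.175·0.825 = 0.025266.
Bayes: P(H|data) = 0.086·0.050687 / (0.086·0.050687 + 0.914·0.025266) = 0.0043591/0.027452 = 0.1588.

Posterior P(H) ≈ 0.159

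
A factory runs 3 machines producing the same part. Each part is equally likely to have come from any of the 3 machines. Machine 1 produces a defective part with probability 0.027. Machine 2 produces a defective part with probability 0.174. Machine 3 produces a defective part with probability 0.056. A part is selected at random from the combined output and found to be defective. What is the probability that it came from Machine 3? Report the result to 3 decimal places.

Tabulate prior·likelihood by source: [1] prior 0.333333, lik 0.027, product 0.009000; [2] prior 0.333333, lik 0.174, product 0.05800; [3] prior 0.333333, lik 0.056, product 0.01867.
Normalizing constant = 0.085667; the posterior for Machine 3 is its product over the sum, 0.01867/0.085667 = 0.218.

Posterior probability ≈ 0.218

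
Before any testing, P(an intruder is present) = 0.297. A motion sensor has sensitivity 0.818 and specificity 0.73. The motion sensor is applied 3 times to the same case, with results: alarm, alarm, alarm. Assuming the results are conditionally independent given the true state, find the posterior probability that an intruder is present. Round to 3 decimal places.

With H the event that an intruder is present, the joint likelihood of the observed sequence is P(data|H) = 0.818·0.818·0.818 = 0.54734 and P(data|¬H) = 0.27·0.27·0.27 = 0.019683.
Bayes: P(H|data) = 0.297·0.54734 / (0.297·0.54734 + 0.703·0.019683) = 0.16256/0.17640 = 0.9216.

Posterior P(H) ≈ 0.922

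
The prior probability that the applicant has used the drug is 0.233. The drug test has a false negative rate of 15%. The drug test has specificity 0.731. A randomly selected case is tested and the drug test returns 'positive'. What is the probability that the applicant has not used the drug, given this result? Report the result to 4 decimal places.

Let H be the event that the applicant has used the drug. P(H) = 0.233, so P(¬H) = 0.767. With E the 'positive' result, P(E|H) = 0.85 and P(E|¬H) = 0.269.
P(E) = 0.85·0.233 + 0.269·0.767 = 0.19805 + 0.20632 = 0.40437.
By Bayes' theorem, P(H|E) = 0.19805 / 0.40437 = 0.4898. Hence P(¬H|E) = 1 − 0.4898 = 0.5102.

P(¬H | E) ≈ 0.5102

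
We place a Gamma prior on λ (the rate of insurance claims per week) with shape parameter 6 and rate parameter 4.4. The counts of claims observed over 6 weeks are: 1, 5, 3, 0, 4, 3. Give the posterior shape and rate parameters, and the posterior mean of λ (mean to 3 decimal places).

The Poisson likelihood adds the total count to the shape and the number of exposure periods to the rate. Here ∑xᵢ = 16 and n = 6, so shape 6→22 and rate 4.4→10.4.
Posterior mean = shape/rate = 22/10.4 = 2.115.

Posterior: Gamma(shape=22, rate=10.4); mean ≈ 2.115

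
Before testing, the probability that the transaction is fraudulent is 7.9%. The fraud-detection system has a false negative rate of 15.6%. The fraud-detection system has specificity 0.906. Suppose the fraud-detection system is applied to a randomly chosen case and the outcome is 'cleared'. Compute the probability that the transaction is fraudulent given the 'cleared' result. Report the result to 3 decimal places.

Let H be the event that the transaction is fraudulent. P(H) = 0.079, so P(¬H) = 0.921. With E the 'cleared' result, P(E|H) = 0.156 and P(E|¬H) = 0.906.
P(E) = 0.156·0.079 + 0.906·0.921 = 0.012324 + 0.83443 = 0.84675.
By Bayes' theorem, P(H|E) = 0.012324 / 0.84675 = 0.015.

P(H | E) ≈ 0.015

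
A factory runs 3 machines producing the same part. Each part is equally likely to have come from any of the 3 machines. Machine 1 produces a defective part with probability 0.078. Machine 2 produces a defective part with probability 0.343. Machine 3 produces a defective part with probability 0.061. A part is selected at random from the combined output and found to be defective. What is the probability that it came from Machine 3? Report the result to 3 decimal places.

P(defective|M1) = 0.078; P(defective|M2) = 0.343; P(defective|M3) = 0.061.
Prior × likelihood for each source: 0.333333·0.078=0.02600, 0.333333·0.343=0.1143, 0.333333·0.061=0.02033. Summing gives P(defective) = 0.16067.
P(Machine 3 | defective) = 0.02033 / 0.16067 = 0.127.

Posterior probability ≈ 0.127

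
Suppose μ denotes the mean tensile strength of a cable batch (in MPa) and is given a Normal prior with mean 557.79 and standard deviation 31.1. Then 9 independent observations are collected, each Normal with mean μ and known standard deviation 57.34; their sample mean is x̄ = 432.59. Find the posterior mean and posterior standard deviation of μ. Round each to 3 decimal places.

Posterior mean ≈ 466.914; posterior SD ≈ 16.284

Prior precision 1/τ₀² = 1/31.1² = 0.00103390; data precision n/σ² = 9/57.34² = 0.00273733.
Posterior precision = 0.00103390 + 0.00273733 = 0.00377123, giving posterior SD = 1/√0.00377123 = 16.284.
Posterior mean = (0.00103390·557.79 + 0.00273733·432.59) / 0.00377123 = 466.914.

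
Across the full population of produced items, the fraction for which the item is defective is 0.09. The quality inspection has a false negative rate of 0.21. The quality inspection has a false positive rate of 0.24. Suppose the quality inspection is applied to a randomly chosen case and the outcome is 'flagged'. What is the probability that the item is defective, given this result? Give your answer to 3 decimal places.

P(H | E) ≈ 0.246

Write H for 'the item is defective'. Prior odds H:¬H = 0.09/0.91 = 0.098901. For the 'flagged' outcome, the likelihood ratio is 0.79/0.24 = 3.2917.
Posterior odds = 0.098901 × 3.2917 = 0.32555, so P(H|E) = 0.32555/(1+0.32555) = 0.246.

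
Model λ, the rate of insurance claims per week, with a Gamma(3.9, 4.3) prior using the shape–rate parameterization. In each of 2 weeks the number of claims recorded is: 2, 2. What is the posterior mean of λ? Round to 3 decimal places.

Posterior mean ≈ 1.254

Total count ∑xᵢ = 4 over n = 2 weeks.
Gamma is conjugate to the Poisson likelihood: posterior is Gamma(shape = 3.9+4 = 7.9, rate = 4.3+2 = 6.3).
Posterior mean = shape/rate = 7.9/6.3 = 1.254.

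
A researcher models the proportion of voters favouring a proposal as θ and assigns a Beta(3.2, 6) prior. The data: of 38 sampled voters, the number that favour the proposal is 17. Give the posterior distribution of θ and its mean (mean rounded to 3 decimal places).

Posterior: Beta(20.2, 27); mean ≈ 0.428

The binomial likelihood is conjugate to the Beta prior: with 17 successes and 21 failures, the posterior is Beta(3.2+17, 6+21) = Beta(20.2, 27).
Posterior mean = α/(α+β) = 20.2/47.2 = 0.428.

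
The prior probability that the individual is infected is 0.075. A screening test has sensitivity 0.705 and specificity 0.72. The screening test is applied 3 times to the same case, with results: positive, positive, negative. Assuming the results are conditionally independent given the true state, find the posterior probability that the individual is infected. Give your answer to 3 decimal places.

Posterior P(H) ≈ 0.174

With H the event that the individual is infected, the joint likelihood of the observed sequence is P(data|H) = 0.705·0.705·0.295 = 0.14662 and P(data|¬H) = 0.28·0.28·0.72 = 0.056448.
Bayes: P(H|data) = 0.075·0.14662 / (0.075·0.14662 + 0.925·0.056448) = 0.010997/0.063211 = 0.1740.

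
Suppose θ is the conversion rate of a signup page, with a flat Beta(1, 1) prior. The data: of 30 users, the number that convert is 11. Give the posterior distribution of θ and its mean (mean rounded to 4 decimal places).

Posterior: Beta(12, 20); mean ≈ 0.3750

The binomial likelihood is conjugate to the Beta prior: with 11 successes and 19 failures, the posterior is Beta(1+11, 1+19) = Beta(12, 20).
E[θ | data] = 12/(12+20) = 0.3750.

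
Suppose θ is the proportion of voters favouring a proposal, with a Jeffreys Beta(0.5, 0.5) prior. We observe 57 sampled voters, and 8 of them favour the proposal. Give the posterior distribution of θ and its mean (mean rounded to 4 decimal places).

Observing 8 successes and 49 failures updates Beta(0.5, 0.5) by adding the success and failure counts to the two shape parameters: α = 0.5+8 = 8.5, β = 0.5+49 = 49.5.
E[θ | data] = 8.5/(8.5+49.5) = 0.1466.

Posterior: Beta(8.5, 49.5); mean ≈ 0.1466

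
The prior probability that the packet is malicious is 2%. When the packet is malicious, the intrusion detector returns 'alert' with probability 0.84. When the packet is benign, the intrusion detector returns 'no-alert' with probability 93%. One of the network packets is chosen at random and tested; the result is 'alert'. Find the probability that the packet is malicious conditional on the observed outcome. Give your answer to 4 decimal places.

Let H be the event that the packet is malicious. P(H) = 0.02, so P(¬H) = 0.98. With E the 'alert' result, P(E|H) = 0.84 and P(E|¬H) = 0.07.
P(E) = 0.84·0.02 + 0.07·0.98 = 0.016800 + 0.068600 = 0.085400.
By Bayes' theorem, P(H|E) = 0.016800 / 0.085400 = 0.1967.

P(H | E) ≈ 0.1967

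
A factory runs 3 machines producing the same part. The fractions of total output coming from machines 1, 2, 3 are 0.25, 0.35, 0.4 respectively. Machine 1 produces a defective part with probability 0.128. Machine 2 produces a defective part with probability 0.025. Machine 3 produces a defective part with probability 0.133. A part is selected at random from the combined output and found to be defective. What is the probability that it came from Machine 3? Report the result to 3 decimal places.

Posterior probability ≈ 0.566

Tabulate prior·likelihood by source: [1] prior 0.25, lik 0.128, product 0.03200; [2] prior 0.35, lik 0.025, product 0.008750; [3] prior 0.4, lik 0.133, product 0.05320.
Normalizing constant = 0.093950; the posterior for Machine 3 is its product over the sum, 0.05320/0.093950 = 0.566.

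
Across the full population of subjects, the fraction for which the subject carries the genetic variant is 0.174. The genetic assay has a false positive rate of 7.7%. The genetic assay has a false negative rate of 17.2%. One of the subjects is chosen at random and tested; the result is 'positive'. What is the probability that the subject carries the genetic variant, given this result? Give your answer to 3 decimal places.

Let H be the event that the subject carries the genetic variant. P(H) = 0.174, so P(¬H) = 0.826. With E the 'positive' result, P(E|H) = 0.828 and P(E|¬H) = 0.077.
P(E) = 0.828·0.174 + 0.077·0.826 = 0.14407 + 0.063602 = 0.20767.
By Bayes' theorem, P(H|E) = 0.14407 / 0.20767 = 0.694.

P(H | E) ≈ 0.694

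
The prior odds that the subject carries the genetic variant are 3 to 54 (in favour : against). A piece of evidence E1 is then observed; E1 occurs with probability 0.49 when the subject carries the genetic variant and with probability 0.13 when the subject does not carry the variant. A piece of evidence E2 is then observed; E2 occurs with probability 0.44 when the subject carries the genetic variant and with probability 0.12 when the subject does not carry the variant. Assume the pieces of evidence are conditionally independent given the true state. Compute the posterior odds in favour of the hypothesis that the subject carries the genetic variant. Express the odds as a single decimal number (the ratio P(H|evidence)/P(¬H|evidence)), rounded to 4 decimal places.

Posterior odds ≈ 0.7678

Prior odds = 3/54 = 0.055556.
Likelihood ratio for E1 = 0.49/0.13 = 3.7692.
Likelihood ratio for E2 = 0.44/0.12 = 3.6667.
Posterior odds = prior odds × LR₁ × LR₂ = 0.76781.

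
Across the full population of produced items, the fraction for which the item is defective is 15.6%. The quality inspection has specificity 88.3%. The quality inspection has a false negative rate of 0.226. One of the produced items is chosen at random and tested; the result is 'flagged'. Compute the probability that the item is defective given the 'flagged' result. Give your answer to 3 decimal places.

Let H be the event that the item is defective. P(H) = 0.156, so P(¬H) = 0.844. With E the 'flagged' result, P(E|H) = 0.774 and P(E|¬H) = 0.117.
P(E) = 0.774·0.156 + 0.117·0.844 = 0.12074 + 0.098748 = 0.21949.
By Bayes' theorem, P(H|E) = 0.12074 / 0.21949 = 0.550.

P(H | E) ≈ 0.550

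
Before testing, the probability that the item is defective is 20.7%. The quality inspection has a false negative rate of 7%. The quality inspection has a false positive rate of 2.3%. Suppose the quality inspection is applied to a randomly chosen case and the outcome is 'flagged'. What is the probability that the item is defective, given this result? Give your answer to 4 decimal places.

P(H | E) ≈ 0.9135

Let H be the event that the item is defective. P(H) = 0.207, so P(¬H) = 0.793. With E the 'flagged' result, P(E|H) = 0.93 and P(E|¬H) = 0.023.
P(E) = 0.93·0.207 + 0.023·0.793 = 0.19251 + 0.018239 = 0.21075.
By Bayes' theorem, P(H|E) = 0.19251 / 0.21075 = 0.9135.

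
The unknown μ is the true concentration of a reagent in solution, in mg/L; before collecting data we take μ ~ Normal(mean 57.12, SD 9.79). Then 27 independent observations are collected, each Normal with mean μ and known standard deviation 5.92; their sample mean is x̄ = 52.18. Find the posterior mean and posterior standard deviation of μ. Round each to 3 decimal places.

Posterior mean ≈ 52.246; posterior SD ≈ 1.132

With known σ, the Normal prior is conjugate. Weight on the data is w = (n/σ²)/(n/σ² + 1/τ₀²) = 0.770407/(0.770407+0.0104336) = 0.98664.
Posterior mean = w·x̄ + (1−w)·μ₀ = 0.98664·52.18 + 0.013362·57.12 = 52.246. Posterior variance = 1/(0.770407+0.0104336) = 1.28067, so SD = 1.132.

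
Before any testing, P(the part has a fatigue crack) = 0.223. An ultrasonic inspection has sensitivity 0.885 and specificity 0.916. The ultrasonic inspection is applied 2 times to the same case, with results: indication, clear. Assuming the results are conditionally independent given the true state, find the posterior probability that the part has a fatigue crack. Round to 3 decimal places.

With H the event that the part has a fatigue crack, the joint likelihood of the observed sequence is P(data|H) = 0.885·0.115 = 0.10178 and P(data|¬H) = 0.084·0.916 = 0.076944.
Bayes: P(H|data) = 0.223·0.10178 / (0.223·0.10178 + 0.777·0.076944) = 0.022696/0.082481 = 0.2752.

Posterior P(H) ≈ 0.275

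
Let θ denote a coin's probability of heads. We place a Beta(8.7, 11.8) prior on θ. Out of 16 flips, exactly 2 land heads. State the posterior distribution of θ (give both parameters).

Observing 2 successes and 14 failures updates Beta(8.7, 11.8) by adding the success and failure counts to the two shape parameters: α = 8.7+2 = 10.7, β = 11.8+14 = 25.8.

Posterior: Beta(10.7, 25.8)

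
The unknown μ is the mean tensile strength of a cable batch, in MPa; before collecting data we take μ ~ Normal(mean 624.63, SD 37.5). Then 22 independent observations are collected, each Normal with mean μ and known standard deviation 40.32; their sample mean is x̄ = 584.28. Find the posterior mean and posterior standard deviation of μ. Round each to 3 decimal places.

Posterior mean ≈ 586.294; posterior SD ≈ 8.379

With known σ, the Normal prior is conjugate. Weight on the data is w = (n/σ²)/(n/σ² + 1/τ₀²) = 0.0135326/(0.0135326+0.00071111) = 0.95008.
Posterior mean = w·x̄ + (1−w)·μ₀ = 0.95008·584.28 + 0.049925·624.63 = 586.294. Posterior variance = 1/(0.0135326+0.00071111) = 70.2064, so SD = 8.379.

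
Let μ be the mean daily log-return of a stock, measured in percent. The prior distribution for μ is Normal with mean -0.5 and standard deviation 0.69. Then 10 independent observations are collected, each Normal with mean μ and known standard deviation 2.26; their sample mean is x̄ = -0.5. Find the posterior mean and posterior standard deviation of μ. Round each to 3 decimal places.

Prior precision 1/τ₀² = 1/0.69² = 2.10040; data precision n/σ² = 10/2.26² = 1.95787.
Posterior precision = 2.10040 + 1.95787 = 4.05827, giving posterior SD = 1/√4.05827 = 0.496.
Posterior mean = (2.10040·-0.5 + 1.95787·-0.5) / 4.05827 = -0.500.

Posterior mean ≈ -0.500; posterior SD ≈ 0.496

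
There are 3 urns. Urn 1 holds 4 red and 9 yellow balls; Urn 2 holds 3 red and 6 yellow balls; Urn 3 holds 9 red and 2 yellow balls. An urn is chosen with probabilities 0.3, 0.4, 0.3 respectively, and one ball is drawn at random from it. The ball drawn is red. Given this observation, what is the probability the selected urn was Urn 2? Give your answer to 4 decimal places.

Posterior probability ≈ 0.2830

Tabulate prior·likelihood by source: [1] prior 0.3, lik 0.3077, product 0.09231; [2] prior 0.4, lik 0.3333, product 0.1333; [3] prior 0.3, lik 0.8182, product 0.2455.
Normalizing constant = 0.47110; the posterior for Urn 2 is its product over the sum, 0.1333/0.47110 = 0.2830.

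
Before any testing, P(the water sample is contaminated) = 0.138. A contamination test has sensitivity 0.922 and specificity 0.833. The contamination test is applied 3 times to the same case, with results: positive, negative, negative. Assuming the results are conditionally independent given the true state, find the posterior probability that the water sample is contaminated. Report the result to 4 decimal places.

Posterior P(H) ≈ 0.0077

With H the event that the water sample is contaminated, the joint likelihood of the observed sequence is P(data|H) = 0.922·0.078·0.078 = 0.0056094 and P(data|¬H) = 0.167·0.833·0.833 = 0.11588.
Bayes: P(H|data) = 0.138·0.0056094 / (0.138·0.0056094 + 0.862·0.11588) = 0.00077410/0.10066 = 0.0077.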